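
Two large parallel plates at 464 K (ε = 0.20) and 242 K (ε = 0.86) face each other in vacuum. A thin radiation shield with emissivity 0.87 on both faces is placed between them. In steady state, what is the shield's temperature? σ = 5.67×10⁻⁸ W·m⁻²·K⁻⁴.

In steady state the net flux on the hot side equals that on the cold side.
σ(T₁⁴−T_s⁴)/D₁ = σ(T_s⁴−T₂⁴)/D₂, with D₁ = 1/ε₁+1/ε_s−1 = 5.149, D₂ = 1/ε_s+1/ε₂−1 = 1.312.
Solve for T_s⁴: T_s⁴ = (D₂·T₁⁴ + D₁·T₂⁴)/(D₁+D₂) = 1.215×10¹⁰ K⁴.

T_s ≈ 332 K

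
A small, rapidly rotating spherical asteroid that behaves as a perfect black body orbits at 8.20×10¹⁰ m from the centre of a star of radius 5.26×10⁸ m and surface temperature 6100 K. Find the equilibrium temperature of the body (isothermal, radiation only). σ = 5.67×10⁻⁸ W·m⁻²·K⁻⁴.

T ≈ 345 K

The star's surface emits σT_*⁴; at distance d the flux is S = σT_*⁴(R_*/d)².
S = 5.67×10⁻⁸·(6100)⁴·(5.26×10⁸/8.20×10¹⁰)² = 3230 W/m².
For an isothermal sphere T⁴ = (1−a)S/(4σ) = 1.424×10¹⁰ K⁴.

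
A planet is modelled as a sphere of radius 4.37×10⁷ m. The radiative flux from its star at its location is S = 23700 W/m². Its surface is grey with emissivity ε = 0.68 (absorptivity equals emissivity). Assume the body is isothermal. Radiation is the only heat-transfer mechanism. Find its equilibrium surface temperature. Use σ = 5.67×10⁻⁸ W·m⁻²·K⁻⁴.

T ≈ 569 K

At equilibrium, absorbed power = emitted power.
Absorbing cross-section = πr² = 5.999×10¹⁵ m²; emitting surface = 4πr² = 2.400×10¹⁶ m² (ratio 4).
εS·A_cross = εσ·A_surf·T⁴  ⇒  T⁴ = S/(4σ)   (ε cancels).
T⁴ = 23700/(4·5.67×10⁻⁸) = 1.045×10¹¹ K⁴.
T = (1.045×10¹¹)^(1/4).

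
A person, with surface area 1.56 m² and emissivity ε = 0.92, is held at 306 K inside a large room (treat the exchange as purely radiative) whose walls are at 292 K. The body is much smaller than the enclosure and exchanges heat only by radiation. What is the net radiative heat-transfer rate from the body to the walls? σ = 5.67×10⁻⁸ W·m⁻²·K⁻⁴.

For a small grey body in a large enclosure: P_net = εσA(T_body⁴ − T_wall⁴).
A = 1.56 m²; T_body⁴ − T_wall⁴ = 8.768×10⁹ − 7.270×10⁹ = 1.498×10⁹ K⁴.
|P_net| = 0.92·5.67×10⁻⁸·1.560·1.498×10⁹.

P_net ≈ 122 W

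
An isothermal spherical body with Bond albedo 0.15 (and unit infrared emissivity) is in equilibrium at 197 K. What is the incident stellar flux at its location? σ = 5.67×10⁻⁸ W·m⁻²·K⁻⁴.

(1−a)S·πr² = σ·4πr²·T⁴ ⇒ S = 4σT⁴/(1−a).
S = 4·5.67×10⁻⁸·1.506×10⁹/0.850.

S ≈ 402 W/m²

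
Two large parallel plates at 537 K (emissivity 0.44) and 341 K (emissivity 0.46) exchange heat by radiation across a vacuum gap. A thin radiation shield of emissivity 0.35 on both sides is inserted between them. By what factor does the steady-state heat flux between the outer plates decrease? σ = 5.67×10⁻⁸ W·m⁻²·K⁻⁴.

factor ≈ 2.37

Without shield: q₀ = σΔ(T⁴)/(1/ε₁+1/ε₂−1) with denominator 3.447.
With shield the two gaps are in series; the resistances add: (1/ε₁+1/ε_s−1)+(1/ε_s+1/ε₂−1) = 4.130+4.031 = 8.161.
Heat-flux ratio q₀/q = 8.161/3.447.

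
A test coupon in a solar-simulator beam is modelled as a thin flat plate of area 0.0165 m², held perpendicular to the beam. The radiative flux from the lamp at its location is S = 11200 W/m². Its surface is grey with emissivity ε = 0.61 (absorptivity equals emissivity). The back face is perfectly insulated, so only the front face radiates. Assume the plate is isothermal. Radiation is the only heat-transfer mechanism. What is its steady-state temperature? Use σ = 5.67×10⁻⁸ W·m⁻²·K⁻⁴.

T ≈ 667 K

At equilibrium, absorbed power = emitted power.
Absorbing cross-section = A = 0.01650 m²; emitting surface = A = 0.01650 m² (ratio 1).
εS·A_cross = εσ·A_surf·T⁴  ⇒  T⁴ = S/(1σ)   (ε cancels).
T⁴ = 11200/(1·5.67×10⁻⁸) = 1.975×10¹¹ K⁴.
T = (1.975×10¹¹)^(1/4).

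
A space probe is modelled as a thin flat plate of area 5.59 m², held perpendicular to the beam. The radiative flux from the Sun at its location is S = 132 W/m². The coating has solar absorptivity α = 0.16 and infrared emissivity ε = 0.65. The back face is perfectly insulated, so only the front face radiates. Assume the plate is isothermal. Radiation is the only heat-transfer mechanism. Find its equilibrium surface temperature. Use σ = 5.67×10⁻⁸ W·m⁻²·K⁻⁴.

At equilibrium, absorbed power = emitted power.
Absorbing cross-section = A = 5.590 m²; emitting surface = A = 5.590 m² (ratio 1).
αS·A_cross = εσ·A_surf·T⁴  ⇒  T⁴ = αS/(ε·1σ).
T⁴ = 0.160·132/(0.65·1·5.67×10⁻⁸) = 5.731×10⁸ K⁴.
T = (5.731×10⁸)^(1/4).

T ≈ 155 K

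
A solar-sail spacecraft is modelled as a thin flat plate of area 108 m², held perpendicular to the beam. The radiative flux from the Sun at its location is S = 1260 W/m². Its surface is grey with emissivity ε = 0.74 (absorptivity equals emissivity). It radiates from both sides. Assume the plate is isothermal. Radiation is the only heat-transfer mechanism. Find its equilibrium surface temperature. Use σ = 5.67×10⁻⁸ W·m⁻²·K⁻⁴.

At equilibrium, absorbed power = emitted power.
Absorbing cross-section = A = 108.0 m²; emitting surface = 2A = 216.0 m² (ratio 2).
εS·A_cross = εσ·A_surf·T⁴  ⇒  T⁴ = S/(2σ)   (ε cancels).
T⁴ = 1260/(2·5.67×10⁻⁸) = 1.111×10¹⁰ K⁴.
T = (1.111×10¹⁰)^(1/4).

T ≈ 325 K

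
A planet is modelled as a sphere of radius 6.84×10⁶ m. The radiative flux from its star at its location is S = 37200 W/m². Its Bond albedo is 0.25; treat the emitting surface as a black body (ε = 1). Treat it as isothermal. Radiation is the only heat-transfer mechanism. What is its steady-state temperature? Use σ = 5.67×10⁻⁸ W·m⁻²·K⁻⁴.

T ≈ 592 K

At equilibrium, absorbed power = emitted power.
Absorbing cross-section = πr² = 1.470×10¹⁴ m²; emitting surface = 4πr² = 5.879×10¹⁴ m² (ratio 4).
(1−a)S·A_cross = εσ·A_surf·T⁴  ⇒  T⁴ = (1−a)S/(4σ).
T⁴ = 0.750·37200/(4·5.67×10⁻⁸) = 1.230×10¹¹ K⁴.
T = (1.230×10¹¹)^(1/4).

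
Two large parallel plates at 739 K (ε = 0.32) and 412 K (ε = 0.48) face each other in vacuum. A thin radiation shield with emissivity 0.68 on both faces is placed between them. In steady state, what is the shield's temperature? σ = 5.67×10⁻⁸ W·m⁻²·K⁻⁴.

In steady state the net flux on the hot side equals that on the cold side.
σ(T₁⁴−T_s⁴)/D₁ = σ(T_s⁴−T₂⁴)/D₂, with D₁ = 1/ε₁+1/ε_s−1 = 3.596, D₂ = 1/ε_s+1/ε₂−1 = 2.554.
Solve for T_s⁴: T_s⁴ = (D₂·T₁⁴ + D₁·T₂⁴)/(D₁+D₂) = 1.407×10¹¹ K⁴.

T_s ≈ 612 K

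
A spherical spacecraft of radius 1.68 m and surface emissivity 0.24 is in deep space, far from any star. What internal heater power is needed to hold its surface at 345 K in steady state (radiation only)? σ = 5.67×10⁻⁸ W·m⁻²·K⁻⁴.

P = εσ·4πr²·T⁴.
4πr² = 35.47 m²; T⁴ = 1.417×10¹⁰ K⁴.
P = 0.24·5.67×10⁻⁸·35.47·1.417×10¹⁰.

P ≈ 6840 W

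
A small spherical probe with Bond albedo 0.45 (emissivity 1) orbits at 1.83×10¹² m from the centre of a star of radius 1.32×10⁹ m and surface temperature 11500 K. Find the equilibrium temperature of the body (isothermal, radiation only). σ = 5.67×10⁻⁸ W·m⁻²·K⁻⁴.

T ≈ 188 K

The star's surface emits σT_*⁴; at distance d the flux is S = σT_*⁴(R_*/d)².
S = 5.67×10⁻⁸·(11500)⁴·(1.32×10⁹/1.83×10¹²)² = 516.0 W/m².
For an isothermal sphere T⁴ = (1−a)S/(4σ) = 1.251×10⁹ K⁴.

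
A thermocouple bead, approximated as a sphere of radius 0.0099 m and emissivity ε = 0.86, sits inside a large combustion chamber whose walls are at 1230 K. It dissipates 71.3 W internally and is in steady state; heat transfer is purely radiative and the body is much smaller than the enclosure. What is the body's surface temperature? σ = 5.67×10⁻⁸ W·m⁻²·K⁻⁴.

T ≈ 1370 K

For a small grey body in a large enclosure, net radiated power = εσA(T⁴ − T_w⁴).
Steady state: P = εσA(T⁴ − T_w⁴) with A = 4πr² = 0.001232 m².
T⁴ = P/(εσA) + T_w⁴ = 71.3/(0.86·5.67×10⁻⁸·0.001232) + (1230)⁴
    = 1.187×10¹² + 2.289×10¹² = 3.476×10¹² K⁴.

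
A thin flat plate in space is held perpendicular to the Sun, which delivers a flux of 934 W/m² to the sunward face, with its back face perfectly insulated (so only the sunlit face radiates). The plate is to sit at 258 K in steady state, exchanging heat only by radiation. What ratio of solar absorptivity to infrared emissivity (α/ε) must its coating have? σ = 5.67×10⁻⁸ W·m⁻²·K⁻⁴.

α/ε ≈ 0.269

Balance: αS·A = εσ·1A·T⁴ ⇒ α/ε = σT⁴/S.
α/ε = 5.67×10⁻⁸·(258)⁴/934 = 5.67×10⁻⁸·4.431×10⁹/934.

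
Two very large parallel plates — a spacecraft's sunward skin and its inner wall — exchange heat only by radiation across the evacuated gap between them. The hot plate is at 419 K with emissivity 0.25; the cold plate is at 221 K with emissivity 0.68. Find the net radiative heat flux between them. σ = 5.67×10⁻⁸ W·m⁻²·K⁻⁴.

q ≈ 361 W/m²

For two infinite grey parallel plates, q = σ(T₁⁴ − T₂⁴)/(1/ε₁ + 1/ε₂ − 1).
T₁⁴ − T₂⁴ = 3.082×10¹⁰ − 2.385×10⁹ = 2.844×10¹⁰ K⁴.
1/ε₁ + 1/ε₂ − 1 = 4.000 + 1.471 − 1 = 4.471.
q = 5.67×10⁻⁸ × 2.844×10¹⁰ / 4.471.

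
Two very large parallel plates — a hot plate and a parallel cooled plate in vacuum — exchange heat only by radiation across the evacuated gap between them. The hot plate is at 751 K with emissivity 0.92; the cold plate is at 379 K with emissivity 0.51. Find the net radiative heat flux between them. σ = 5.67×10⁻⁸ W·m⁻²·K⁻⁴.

For two infinite grey parallel plates, q = σ(T₁⁴ − T₂⁴)/(1/ε₁ + 1/ε₂ − 1).
T₁⁴ − T₂⁴ = 3.181×10¹¹ − 2.063×10¹⁰ = 2.975×10¹¹ K⁴.
1/ε₁ + 1/ε₂ − 1 = 1.087 + 1.961 − 1 = 2.048.
q = 5.67×10⁻⁸ × 2.975×10¹¹ / 2.048.

q ≈ 8240 W/m²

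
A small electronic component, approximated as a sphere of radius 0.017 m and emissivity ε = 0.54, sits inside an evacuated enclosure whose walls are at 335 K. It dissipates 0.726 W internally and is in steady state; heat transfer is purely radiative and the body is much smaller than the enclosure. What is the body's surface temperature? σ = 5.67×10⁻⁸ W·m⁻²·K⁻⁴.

T ≈ 372 K

For a small grey body in a large enclosure, net radiated power = εσA(T⁴ − T_w⁴).
Steady state: P = εσA(T⁴ − T_w⁴) with A = 4πr² = 0.003632 m².
T⁴ = P/(εσA) + T_w⁴ = 0.726/(0.54·5.67×10⁻⁸·0.003632) + (335)⁴
    = 6.529×10⁹ + 1.259×10¹⁰ = 1.912×10¹⁰ K⁴.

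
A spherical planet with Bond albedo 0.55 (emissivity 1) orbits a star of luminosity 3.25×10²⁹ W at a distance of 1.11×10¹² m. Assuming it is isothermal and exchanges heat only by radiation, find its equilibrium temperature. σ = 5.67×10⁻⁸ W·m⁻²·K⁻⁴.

T ≈ 452 K

First find the stellar flux at distance d: S = L/(4πd²) = 3.25×10²⁹/(4π·(1.11×10¹²)²) = 20990 W/m².
For an isothermal sphere, absorbed (1−a)S·πr² = emitted σ·4πr²·T⁴, so T⁴ = (1−a)S/(4σ).
T⁴ = 0.450·20990/(4·5.67×10⁻⁸) = 4.165×10¹⁰ K⁴.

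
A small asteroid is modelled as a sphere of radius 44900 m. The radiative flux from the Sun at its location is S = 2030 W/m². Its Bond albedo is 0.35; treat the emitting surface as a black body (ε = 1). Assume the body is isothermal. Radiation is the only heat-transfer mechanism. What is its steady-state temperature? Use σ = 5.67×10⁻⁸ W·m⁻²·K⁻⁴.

At equilibrium, absorbed power = emitted power.
Absorbing cross-section = πr² = 6.333×10⁹ m²; emitting surface = 4πr² = 2.533×10¹⁰ m² (ratio 4).
(1−a)S·A_cross = εσ·A_surf·T⁴  ⇒  T⁴ = (1−a)S/(4σ).
T⁴ = 0.650·2030/(4·5.67×10⁻⁸) = 5.818×10⁹ K⁴.
T = (5.818×10⁹)^(1/4).

T ≈ 276 K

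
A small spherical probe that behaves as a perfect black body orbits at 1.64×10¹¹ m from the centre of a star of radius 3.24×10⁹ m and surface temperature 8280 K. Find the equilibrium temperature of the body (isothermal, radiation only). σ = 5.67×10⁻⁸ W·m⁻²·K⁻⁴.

The star's surface emits σT_*⁴; at distance d the flux is S = σT_*⁴(R_*/d)².
S = 5.67×10⁻⁸·(8280)⁴·(3.24×10⁹/1.64×10¹¹)² = 1.040×10⁵ W/m².
For an isothermal sphere T⁴ = (1−a)S/(4σ) = 4.586×10¹¹ K⁴.

T ≈ 823 K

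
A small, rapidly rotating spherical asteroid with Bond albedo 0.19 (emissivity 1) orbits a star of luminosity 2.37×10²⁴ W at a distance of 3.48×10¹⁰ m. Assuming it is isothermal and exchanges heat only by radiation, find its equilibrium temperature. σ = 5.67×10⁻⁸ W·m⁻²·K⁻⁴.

First find the stellar flux at distance d: S = L/(4πd²) = 2.37×10²⁴/(4π·(3.48×10¹⁰)²) = 155.7 W/m².
For an isothermal sphere, absorbed (1−a)S·πr² = emitted σ·4πr²·T⁴, so T⁴ = (1−a)S/(4σ).
T⁴ = 0.810·155.7/(4·5.67×10⁻⁸) = 5.562×10⁸ K⁴.

T ≈ 154 K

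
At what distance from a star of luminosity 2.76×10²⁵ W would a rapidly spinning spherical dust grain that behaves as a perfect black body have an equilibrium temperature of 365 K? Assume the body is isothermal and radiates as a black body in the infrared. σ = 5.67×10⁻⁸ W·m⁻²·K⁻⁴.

d ≈ 2.34×10¹⁰ m

For an isothermal black-emitting sphere, (1−a)S·πr² = σ·4πr²·T⁴ ⇒ S = 4σT⁴/(1−a).
S = 4·5.67×10⁻⁸·(365)⁴/1.00 = 4025 W/m².
Flux falls as S = L/(4πd²), so d = √(L/(4πS)) = √(2.76×10²⁵/(4π·4025)).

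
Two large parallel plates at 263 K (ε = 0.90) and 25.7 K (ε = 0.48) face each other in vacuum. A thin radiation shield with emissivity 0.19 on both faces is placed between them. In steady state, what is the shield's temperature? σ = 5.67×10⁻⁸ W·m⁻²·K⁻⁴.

In steady state the net flux on the hot side equals that on the cold side.
σ(T₁⁴−T_s⁴)/D₁ = σ(T_s⁴−T₂⁴)/D₂, with D₁ = 1/ε₁+1/ε_s−1 = 5.374, D₂ = 1/ε_s+1/ε₂−1 = 6.346.
Solve for T_s⁴: T_s⁴ = (D₂·T₁⁴ + D₁·T₂⁴)/(D₁+D₂) = 2.591×10⁹ K⁴.

T_s ≈ 226 K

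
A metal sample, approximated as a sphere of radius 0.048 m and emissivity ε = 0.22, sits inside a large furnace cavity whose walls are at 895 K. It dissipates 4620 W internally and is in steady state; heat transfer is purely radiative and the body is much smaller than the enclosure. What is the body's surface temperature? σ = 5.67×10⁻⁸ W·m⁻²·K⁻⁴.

T ≈ 1910 K

For a small grey body in a large enclosure, net radiated power = εσA(T⁴ − T_w⁴).
Steady state: P = εσA(T⁴ − T_w⁴) with A = 4πr² = 0.02895 m².
T⁴ = P/(εσA) + T_w⁴ = 4620/(0.22·5.67×10⁻⁸·0.02895) + (895)⁴
    = 1.279×10¹³ + 6.416×10¹¹ = 1.343×10¹³ K⁴.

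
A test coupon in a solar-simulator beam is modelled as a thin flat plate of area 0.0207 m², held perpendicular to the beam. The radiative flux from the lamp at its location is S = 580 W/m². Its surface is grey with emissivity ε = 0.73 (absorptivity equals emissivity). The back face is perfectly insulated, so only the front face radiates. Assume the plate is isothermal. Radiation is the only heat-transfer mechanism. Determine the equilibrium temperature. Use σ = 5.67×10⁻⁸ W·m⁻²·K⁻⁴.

At equilibrium, absorbed power = emitted power.
Absorbing cross-section = A = 0.02070 m²; emitting surface = A = 0.02070 m² (ratio 1).
εS·A_cross = εσ·A_surf·T⁴  ⇒  T⁴ = S/(1σ)   (ε cancels).
T⁴ = 580/(1·5.67×10⁻⁸) = 1.023×10¹⁰ K⁴.
T = (1.023×10¹⁰)^(1/4).

T ≈ 318 K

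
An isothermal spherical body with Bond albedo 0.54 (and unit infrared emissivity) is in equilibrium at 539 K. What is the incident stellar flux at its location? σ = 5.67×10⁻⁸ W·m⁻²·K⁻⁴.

S ≈ 41600 W/m²

(1−a)S·πr² = σ·4πr²·T⁴ ⇒ S = 4σT⁴/(1−a).
S = 4·5.67×10⁻⁸·8.440×10¹⁰/0.460.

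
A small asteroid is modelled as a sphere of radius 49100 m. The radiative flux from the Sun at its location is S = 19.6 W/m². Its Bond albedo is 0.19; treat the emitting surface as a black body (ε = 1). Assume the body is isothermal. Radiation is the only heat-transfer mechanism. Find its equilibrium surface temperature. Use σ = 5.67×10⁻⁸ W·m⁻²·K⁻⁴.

At equilibrium, absorbed power = emitted power.
Absorbing cross-section = πr² = 7.574×10⁹ m²; emitting surface = 4πr² = 3.030×10¹⁰ m² (ratio 4).
(1−a)S·A_cross = εσ·A_surf·T⁴  ⇒  T⁴ = (1−a)S/(4σ).
T⁴ = 0.810·19.6/(4·5.67×10⁻⁸) = 7.000×10⁷ K⁴.
T = (7.000×10⁷)^(1/4).

T ≈ 91.5 K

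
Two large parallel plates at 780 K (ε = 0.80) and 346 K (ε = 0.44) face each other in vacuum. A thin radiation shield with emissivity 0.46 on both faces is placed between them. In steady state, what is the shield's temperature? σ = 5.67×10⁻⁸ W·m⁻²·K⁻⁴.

T_s ≈ 687 K

In steady state the net flux on the hot side equals that on the cold side.
σ(T₁⁴−T_s⁴)/D₁ = σ(T_s⁴−T₂⁴)/D₂, with D₁ = 1/ε₁+1/ε_s−1 = 2.424, D₂ = 1/ε_s+1/ε₂−1 = 3.447.
Solve for T_s⁴: T_s⁴ = (D₂·T₁⁴ + D₁·T₂⁴)/(D₁+D₂) = 2.232×10¹¹ K⁴.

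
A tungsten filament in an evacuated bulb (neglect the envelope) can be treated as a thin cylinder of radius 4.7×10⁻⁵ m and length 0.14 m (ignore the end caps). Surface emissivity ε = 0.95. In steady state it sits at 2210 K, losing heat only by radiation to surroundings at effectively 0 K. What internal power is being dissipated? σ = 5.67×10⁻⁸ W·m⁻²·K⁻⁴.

P ≈ 53.1 W

Steady state: P = εσA T⁴.
A = 2πrL = 4.134×10⁻⁵ m²; T⁴ = (2210)⁴ = 2.385×10¹³ K⁴.
P = 0.95 × 5.67×10⁻⁸ × 4.134×10⁻⁵ × 2.385×10¹³.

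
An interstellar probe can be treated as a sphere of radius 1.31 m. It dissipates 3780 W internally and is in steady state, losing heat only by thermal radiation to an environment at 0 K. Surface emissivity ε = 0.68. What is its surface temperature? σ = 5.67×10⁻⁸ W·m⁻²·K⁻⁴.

T ≈ 260 K

Steady state: internal power = radiated power, P = εσA T⁴.
Radiating area A = 4πr² = 21.57 m².
T⁴ = P/(εσA) = 3780/(0.68·5.67×10⁻⁸·21.57) = 4.546×10⁹ K⁴.
T = (4.546×10⁹)^(1/4).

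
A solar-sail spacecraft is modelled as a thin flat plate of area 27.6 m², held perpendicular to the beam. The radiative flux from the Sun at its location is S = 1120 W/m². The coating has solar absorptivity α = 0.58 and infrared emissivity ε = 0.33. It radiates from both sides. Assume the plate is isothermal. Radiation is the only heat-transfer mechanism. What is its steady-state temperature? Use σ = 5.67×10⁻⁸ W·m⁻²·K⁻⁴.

At equilibrium, absorbed power = emitted power.
Absorbing cross-section = A = 27.60 m²; emitting surface = 2A = 55.20 m² (ratio 2).
αS·A_cross = εσ·A_surf·T⁴  ⇒  T⁴ = αS/(ε·2σ).
T⁴ = 0.580·1120/(0.33·2·5.67×10⁻⁸) = 1.736×10¹⁰ K⁴.
T = (1.736×10¹⁰)^(1/4).

T ≈ 363 K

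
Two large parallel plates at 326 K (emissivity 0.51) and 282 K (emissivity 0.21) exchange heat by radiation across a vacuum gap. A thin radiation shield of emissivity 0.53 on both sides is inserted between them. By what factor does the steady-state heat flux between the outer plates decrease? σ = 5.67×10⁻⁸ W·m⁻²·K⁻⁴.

Without shield: q₀ = σΔ(T⁴)/(1/ε₁+1/ε₂−1) with denominator 5.723.
With shield the two gaps are in series; the resistances add: (1/ε₁+1/ε_s−1)+(1/ε_s+1/ε₂−1) = 2.848+5.649 = 8.496.
Heat-flux ratio q₀/q = 8.496/5.723.

factor ≈ 1.48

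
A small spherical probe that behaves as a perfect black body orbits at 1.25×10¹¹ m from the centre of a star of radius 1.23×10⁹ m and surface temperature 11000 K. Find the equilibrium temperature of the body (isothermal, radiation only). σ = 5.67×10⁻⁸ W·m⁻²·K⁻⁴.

T ≈ 772 K

The star's surface emits σT_*⁴; at distance d the flux is S = σT_*⁴(R_*/d)².
S = 5.67×10⁻⁸·(11000)⁴·(1.23×10⁹/1.25×10¹¹)² = 80380 W/m².
For an isothermal sphere T⁴ = (1−a)S/(4σ) = 3.544×10¹¹ K⁴.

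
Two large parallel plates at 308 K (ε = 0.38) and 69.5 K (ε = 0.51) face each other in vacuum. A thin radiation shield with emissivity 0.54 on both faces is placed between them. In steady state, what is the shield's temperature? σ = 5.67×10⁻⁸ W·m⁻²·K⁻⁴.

In steady state the net flux on the hot side equals that on the cold side.
σ(T₁⁴−T_s⁴)/D₁ = σ(T_s⁴−T₂⁴)/D₂, with D₁ = 1/ε₁+1/ε_s−1 = 3.483, D₂ = 1/ε_s+1/ε₂−1 = 2.813.
Solve for T_s⁴: T_s⁴ = (D₂·T₁⁴ + D₁·T₂⁴)/(D₁+D₂) = 4.033×10⁹ K⁴.

T_s ≈ 252 K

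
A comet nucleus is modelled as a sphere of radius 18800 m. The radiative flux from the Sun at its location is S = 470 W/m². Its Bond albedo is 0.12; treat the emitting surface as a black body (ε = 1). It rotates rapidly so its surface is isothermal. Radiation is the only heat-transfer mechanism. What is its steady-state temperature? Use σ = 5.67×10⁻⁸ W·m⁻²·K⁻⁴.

At equilibrium, absorbed power = emitted power.
Absorbing cross-section = πr² = 1.110×10⁹ m²; emitting surface = 4πr² = 4.441×10⁹ m² (ratio 4).
(1−a)S·A_cross = εσ·A_surf·T⁴  ⇒  T⁴ = (1−a)S/(4σ).
T⁴ = 0.880·470/(4·5.67×10⁻⁸) = 1.824×10⁹ K⁴.
T = (1.824×10⁹)^(1/4).

T ≈ 207 K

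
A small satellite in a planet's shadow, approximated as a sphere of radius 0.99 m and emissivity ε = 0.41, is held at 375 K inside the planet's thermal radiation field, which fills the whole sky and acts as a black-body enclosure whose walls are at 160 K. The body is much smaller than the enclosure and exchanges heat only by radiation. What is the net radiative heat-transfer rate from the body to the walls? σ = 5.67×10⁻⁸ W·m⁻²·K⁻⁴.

P_net ≈ 5470 W

For a small grey body in a large enclosure: P_net = εσA(T_body⁴ − T_wall⁴).
A = 4πr² = 12.32 m²; T_body⁴ − T_wall⁴ = 1.978×10¹⁰ − 6.554×10⁸ = 1.912×10¹⁰ K⁴.
|P_net| = 0.41·5.67×10⁻⁸·12.32·1.912×10¹⁰.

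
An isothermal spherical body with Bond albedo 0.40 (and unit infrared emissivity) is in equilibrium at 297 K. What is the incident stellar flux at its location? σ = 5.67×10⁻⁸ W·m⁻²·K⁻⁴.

(1−a)S·πr² = σ·4πr²·T⁴ ⇒ S = 4σT⁴/(1−a).
S = 4·5.67×10⁻⁸·7.781×10⁹/0.600.

S ≈ 2940 W/m²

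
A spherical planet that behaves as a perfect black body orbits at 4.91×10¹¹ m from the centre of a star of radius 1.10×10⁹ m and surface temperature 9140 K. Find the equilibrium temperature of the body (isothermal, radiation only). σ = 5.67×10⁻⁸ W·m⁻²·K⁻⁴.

The star's surface emits σT_*⁴; at distance d the flux is S = σT_*⁴(R_*/d)².
S = 5.67×10⁻⁸·(9140)⁴·(1.10×10⁹/4.91×10¹¹)² = 1986 W/m².
For an isothermal sphere T⁴ = (1−a)S/(4σ) = 8.757×10⁹ K⁴.

T ≈ 306 K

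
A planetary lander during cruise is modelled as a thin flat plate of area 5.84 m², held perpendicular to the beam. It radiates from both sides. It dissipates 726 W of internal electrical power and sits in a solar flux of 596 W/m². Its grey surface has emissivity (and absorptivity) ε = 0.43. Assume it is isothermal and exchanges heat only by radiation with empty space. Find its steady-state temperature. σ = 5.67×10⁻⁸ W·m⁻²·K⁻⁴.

T ≈ 297 K

At steady state, absorbed solar power + internal power = radiated power.
Absorbed: α·S·A_cross = 0.43·596·5.840 = 1497 W (cross-section A).
Total input = 1497 + 726 = 2223 W.
Radiated: εσ·A_surf·T⁴ with A_surf = 2A = 11.68 m².
T⁴ = 2223/(0.43·5.67×10⁻⁸·11.68) = 7.805×10⁹ K⁴.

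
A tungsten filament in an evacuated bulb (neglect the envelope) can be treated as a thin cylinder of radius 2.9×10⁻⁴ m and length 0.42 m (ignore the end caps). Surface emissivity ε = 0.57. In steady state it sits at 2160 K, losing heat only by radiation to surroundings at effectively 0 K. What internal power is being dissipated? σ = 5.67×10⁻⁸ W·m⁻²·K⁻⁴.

Steady state: P = εσA T⁴.
A = 2πrL = 7.653×10⁻⁴ m²; T⁴ = (2160)⁴ = 2.177×10¹³ K⁴.
P = 0.57 × 5.67×10⁻⁸ × 7.653×10⁻⁴ × 2.177×10¹³.

P ≈ 538 W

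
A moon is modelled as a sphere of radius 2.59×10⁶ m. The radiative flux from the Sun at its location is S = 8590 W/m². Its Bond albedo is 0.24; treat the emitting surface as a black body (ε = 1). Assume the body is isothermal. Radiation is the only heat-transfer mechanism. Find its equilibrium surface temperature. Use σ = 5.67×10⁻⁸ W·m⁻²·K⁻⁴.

At equilibrium, absorbed power = emitted power.
Absorbing cross-section = πr² = 2.107×10¹³ m²; emitting surface = 4πr² = 8.430×10¹³ m² (ratio 4).
(1−a)S·A_cross = εσ·A_surf·T⁴  ⇒  T⁴ = (1−a)S/(4σ).
T⁴ = 0.760·8590/(4·5.67×10⁻⁸) = 2.878×10¹⁰ K⁴.
T = (2.878×10¹⁰)^(1/4).

T ≈ 412 K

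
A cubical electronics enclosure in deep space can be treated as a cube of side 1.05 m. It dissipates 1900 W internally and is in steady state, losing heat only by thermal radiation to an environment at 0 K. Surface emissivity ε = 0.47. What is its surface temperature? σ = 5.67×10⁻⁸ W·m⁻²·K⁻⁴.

Steady state: internal power = radiated power, P = εσA T⁴.
Radiating area A = 6L² = 6.615 m².
T⁴ = P/(εσA) = 1900/(0.47·5.67×10⁻⁸·6.615) = 1.078×10¹⁰ K⁴.
T = (1.078×10¹⁰)^(1/4).

T ≈ 322 K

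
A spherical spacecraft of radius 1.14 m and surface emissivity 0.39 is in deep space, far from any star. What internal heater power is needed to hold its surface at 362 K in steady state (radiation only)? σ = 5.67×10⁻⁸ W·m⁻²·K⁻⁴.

P ≈ 6200 W

P = εσ·4πr²·T⁴.
4πr² = 16.33 m²; T⁴ = 1.717×10¹⁰ K⁴.
P = 0.39·5.67×10⁻⁸·16.33·1.717×10¹⁰.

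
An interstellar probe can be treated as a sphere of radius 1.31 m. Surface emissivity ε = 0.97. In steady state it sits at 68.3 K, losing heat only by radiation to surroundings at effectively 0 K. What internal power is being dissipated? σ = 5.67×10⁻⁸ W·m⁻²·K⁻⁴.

P ≈ 25.8 W

Steady state: P = εσA T⁴.
A = 4πr² = 21.57 m²; T⁴ = (68.3)⁴ = 2.176×10⁷ K⁴.
P = 0.97 × 5.67×10⁻⁸ × 21.57 × 2.176×10⁷.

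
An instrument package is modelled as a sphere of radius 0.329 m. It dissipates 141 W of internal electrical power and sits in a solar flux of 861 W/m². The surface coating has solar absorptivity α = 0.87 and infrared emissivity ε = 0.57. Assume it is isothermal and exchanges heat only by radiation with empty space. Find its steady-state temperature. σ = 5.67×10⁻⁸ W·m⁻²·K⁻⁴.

At steady state, absorbed solar power + internal power = radiated power.
Absorbed: α·S·A_cross = 0.87·861·0.3400 = 254.7 W (cross-section πr²).
Total input = 254.7 + 141 = 395.7 W.
Radiated: εσ·A_surf·T⁴ with A_surf = 4πr² = 1.360 m².
T⁴ = 395.7/(0.57·5.67×10⁻⁸·1.360) = 9.002×10⁹ K⁴.

T ≈ 308 K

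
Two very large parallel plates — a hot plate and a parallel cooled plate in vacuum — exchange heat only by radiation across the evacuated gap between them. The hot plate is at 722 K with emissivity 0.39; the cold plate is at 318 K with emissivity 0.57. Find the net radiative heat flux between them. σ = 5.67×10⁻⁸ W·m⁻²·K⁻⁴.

For two infinite grey parallel plates, q = σ(T₁⁴ − T₂⁴)/(1/ε₁ + 1/ε₂ − 1).
T₁⁴ − T₂⁴ = 2.717×10¹¹ − 1.023×10¹⁰ = 2.615×10¹¹ K⁴.
1/ε₁ + 1/ε₂ − 1 = 2.564 + 1.754 − 1 = 3.318.
q = 5.67×10⁻⁸ × 2.615×10¹¹ / 3.318.

q ≈ 4470 W/m²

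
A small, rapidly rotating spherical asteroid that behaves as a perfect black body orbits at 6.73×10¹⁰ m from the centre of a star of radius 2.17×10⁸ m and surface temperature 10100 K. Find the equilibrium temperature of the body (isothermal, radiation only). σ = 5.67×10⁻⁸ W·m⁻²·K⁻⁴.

T ≈ 406 K

The star's surface emits σT_*⁴; at distance d the flux is S = σT_*⁴(R_*/d)².
S = 5.67×10⁻⁸·(10100)⁴·(2.17×10⁸/6.73×10¹⁰)² = 6134 W/m².
For an isothermal sphere T⁴ = (1−a)S/(4σ) = 2.705×10¹⁰ K⁴.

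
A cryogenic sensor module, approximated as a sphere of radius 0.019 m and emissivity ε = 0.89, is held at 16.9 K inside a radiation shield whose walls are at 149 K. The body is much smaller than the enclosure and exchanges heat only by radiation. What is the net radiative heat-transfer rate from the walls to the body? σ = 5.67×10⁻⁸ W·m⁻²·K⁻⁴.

P_net ≈ 0.113 W

For a small grey body in a large enclosure: P_net = εσA(T_body⁴ − T_wall⁴).
A = 4πr² = 0.004536 m²; T_body⁴ − T_wall⁴ = 81570 − 4.929×10⁸ = -4.928×10⁸ K⁴.
|P_net| = 0.89·5.67×10⁻⁸·0.004536·4.928×10⁸.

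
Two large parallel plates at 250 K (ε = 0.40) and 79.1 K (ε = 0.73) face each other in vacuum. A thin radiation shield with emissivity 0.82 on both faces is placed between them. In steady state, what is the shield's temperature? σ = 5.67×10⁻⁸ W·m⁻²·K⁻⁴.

In steady state the net flux on the hot side equals that on the cold side.
σ(T₁⁴−T_s⁴)/D₁ = σ(T_s⁴−T₂⁴)/D₂, with D₁ = 1/ε₁+1/ε_s−1 = 2.720, D₂ = 1/ε_s+1/ε₂−1 = 1.589.
Solve for T_s⁴: T_s⁴ = (D₂·T₁⁴ + D₁·T₂⁴)/(D₁+D₂) = 1.466×10⁹ K⁴.

T_s ≈ 196 K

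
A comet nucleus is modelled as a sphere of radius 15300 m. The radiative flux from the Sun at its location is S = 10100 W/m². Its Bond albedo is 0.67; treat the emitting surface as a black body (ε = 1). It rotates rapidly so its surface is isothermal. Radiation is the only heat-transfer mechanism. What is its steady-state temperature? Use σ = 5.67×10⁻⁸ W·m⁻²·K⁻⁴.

T ≈ 348 K

At equilibrium, absorbed power = emitted power.
Absorbing cross-section = πr² = 7.354×10⁸ m²; emitting surface = 4πr² = 2.942×10⁹ m² (ratio 4).
(1−a)S·A_cross = εσ·A_surf·T⁴  ⇒  T⁴ = (1−a)S/(4σ).
T⁴ = 0.330·10100/(4·5.67×10⁻⁸) = 1.470×10¹⁰ K⁴.
T = (1.470×10¹⁰)^(1/4).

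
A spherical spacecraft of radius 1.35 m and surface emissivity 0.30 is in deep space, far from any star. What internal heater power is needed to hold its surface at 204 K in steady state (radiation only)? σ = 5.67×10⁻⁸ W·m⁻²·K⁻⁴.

P = εσ·4πr²·T⁴.
4πr² = 22.90 m²; T⁴ = 1.732×10⁹ K⁴.
P = 0.30·5.67×10⁻⁸·22.90·1.732×10⁹.

P ≈ 675 W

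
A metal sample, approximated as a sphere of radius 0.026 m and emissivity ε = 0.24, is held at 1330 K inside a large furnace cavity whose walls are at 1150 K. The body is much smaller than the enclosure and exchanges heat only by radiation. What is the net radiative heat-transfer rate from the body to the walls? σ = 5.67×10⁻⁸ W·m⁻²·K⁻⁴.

For a small grey body in a large enclosure: P_net = εσA(T_body⁴ − T_wall⁴).
A = 4πr² = 0.008495 m²; T_body⁴ − T_wall⁴ = 3.129×10¹² − 1.749×10¹² = 1.380×10¹² K⁴.
|P_net| = 0.24·5.67×10⁻⁸·0.008495·1.380×10¹².

P_net ≈ 160 W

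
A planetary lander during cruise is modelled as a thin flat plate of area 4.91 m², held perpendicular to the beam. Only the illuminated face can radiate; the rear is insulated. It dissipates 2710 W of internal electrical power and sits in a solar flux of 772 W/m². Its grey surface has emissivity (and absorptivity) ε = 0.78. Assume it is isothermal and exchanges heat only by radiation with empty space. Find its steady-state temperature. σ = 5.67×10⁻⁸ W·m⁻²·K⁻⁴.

T ≈ 402 K

At steady state, absorbed solar power + internal power = radiated power.
Absorbed: α·S·A_cross = 0.78·772·4.910 = 2957 W (cross-section A).
Total input = 2957 + 2710 = 5667 W.
Radiated: εσ·A_surf·T⁴ with A_surf = A = 4.910 m².
T⁴ = 5667/(0.78·5.67×10⁻⁸·4.910) = 2.610×10¹⁰ K⁴.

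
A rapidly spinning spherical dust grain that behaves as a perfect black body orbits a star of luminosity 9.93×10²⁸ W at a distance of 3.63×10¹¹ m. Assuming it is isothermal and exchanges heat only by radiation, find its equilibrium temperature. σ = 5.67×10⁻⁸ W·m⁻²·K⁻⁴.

T ≈ 717 K

First find the stellar flux at distance d: S = L/(4πd²) = 9.93×10²⁸/(4π·(3.63×10¹¹)²) = 59970 W/m².
For an isothermal sphere, absorbed (1−a)S·πr² = emitted σ·4πr²·T⁴, so T⁴ = (1−a)S/(4σ).
T⁴ = 1.00·59970/(4·5.67×10⁻⁸) = 2.644×10¹¹ K⁴.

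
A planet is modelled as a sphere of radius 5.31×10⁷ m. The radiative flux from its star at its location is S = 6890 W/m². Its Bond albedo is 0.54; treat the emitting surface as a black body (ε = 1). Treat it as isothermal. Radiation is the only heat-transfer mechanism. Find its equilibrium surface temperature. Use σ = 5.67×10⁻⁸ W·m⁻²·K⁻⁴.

T ≈ 344 K

At equilibrium, absorbed power = emitted power.
Absorbing cross-section = πr² = 8.858×10¹⁵ m²; emitting surface = 4πr² = 3.543×10¹⁶ m² (ratio 4).
(1−a)S·A_cross = εσ·A_surf·T⁴  ⇒  T⁴ = (1−a)S/(4σ).
T⁴ = 0.460·6890/(4·5.67×10⁻⁸) = 1.397×10¹⁰ K⁴.
T = (1.397×10¹⁰)^(1/4).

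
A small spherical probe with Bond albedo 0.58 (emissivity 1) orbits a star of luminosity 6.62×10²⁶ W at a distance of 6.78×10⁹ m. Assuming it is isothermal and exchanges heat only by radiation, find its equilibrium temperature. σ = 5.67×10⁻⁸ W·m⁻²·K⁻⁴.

First find the stellar flux at distance d: S = L/(4πd²) = 6.62×10²⁶/(4π·(6.78×10⁹)²) = 1.146×10⁶ W/m².
For an isothermal sphere, absorbed (1−a)S·πr² = emitted σ·4πr²·T⁴, so T⁴ = (1−a)S/(4σ).
T⁴ = 0.420·1.146×10⁶/(4·5.67×10⁻⁸) = 2.122×10¹² K⁴.

T ≈ 1210 K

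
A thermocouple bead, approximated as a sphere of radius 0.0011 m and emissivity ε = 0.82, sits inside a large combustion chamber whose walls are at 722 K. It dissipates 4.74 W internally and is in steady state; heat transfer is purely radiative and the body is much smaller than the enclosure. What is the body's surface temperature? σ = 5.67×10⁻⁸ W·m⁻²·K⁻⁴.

T ≈ 1630 K

For a small grey body in a large enclosure, net radiated power = εσA(T⁴ − T_w⁴).
Steady state: P = εσA(T⁴ − T_w⁴) with A = 4πr² = 1.521×10⁻⁵ m².
T⁴ = P/(εσA) + T_w⁴ = 4.74/(0.82·5.67×10⁻⁸·1.521×10⁻⁵) + (722)⁴
    = 6.705×10¹² + 2.717×10¹¹ = 6.977×10¹² K⁴.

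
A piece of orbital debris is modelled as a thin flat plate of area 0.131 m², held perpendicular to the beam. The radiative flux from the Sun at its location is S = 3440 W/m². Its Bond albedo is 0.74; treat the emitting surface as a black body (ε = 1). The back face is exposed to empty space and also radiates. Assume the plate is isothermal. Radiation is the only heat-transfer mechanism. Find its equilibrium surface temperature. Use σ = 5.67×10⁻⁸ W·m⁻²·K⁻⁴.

T ≈ 298 K

At equilibrium, absorbed power = emitted power.
Absorbing cross-section = A = 0.1310 m²; emitting surface = 2A = 0.2620 m² (ratio 2).
(1−a)S·A_cross = εσ·A_surf·T⁴  ⇒  T⁴ = (1−a)S/(2σ).
T⁴ = 0.260·3440/(2·5.67×10⁻⁸) = 7.887×10⁹ K⁴.
T = (7.887×10⁹)^(1/4).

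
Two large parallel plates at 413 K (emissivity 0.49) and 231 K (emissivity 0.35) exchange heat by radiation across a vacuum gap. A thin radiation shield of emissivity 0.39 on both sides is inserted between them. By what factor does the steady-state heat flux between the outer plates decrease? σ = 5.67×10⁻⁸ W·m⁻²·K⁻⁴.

Without shield: q₀ = σΔ(T⁴)/(1/ε₁+1/ε₂−1) with denominator 3.898.
With shield the two gaps are in series; the resistances add: (1/ε₁+1/ε_s−1)+(1/ε_s+1/ε₂−1) = 3.605+4.421 = 8.026.
Heat-flux ratio q₀/q = 8.026/3.898.

factor ≈ 2.06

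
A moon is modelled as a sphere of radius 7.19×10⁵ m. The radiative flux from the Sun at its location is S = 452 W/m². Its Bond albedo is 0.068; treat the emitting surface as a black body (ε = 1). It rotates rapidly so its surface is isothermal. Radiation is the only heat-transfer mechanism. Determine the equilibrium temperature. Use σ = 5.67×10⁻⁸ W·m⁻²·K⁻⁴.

At equilibrium, absorbed power = emitted power.
Absorbing cross-section = πr² = 1.624×10¹² m²; emitting surface = 4πr² = 6.496×10¹² m² (ratio 4).
(1−a)S·A_cross = εσ·A_surf·T⁴  ⇒  T⁴ = (1−a)S/(4σ).
T⁴ = 0.932·452/(4·5.67×10⁻⁸) = 1.857×10⁹ K⁴.
T = (1.857×10⁹)^(1/4).

T ≈ 208 K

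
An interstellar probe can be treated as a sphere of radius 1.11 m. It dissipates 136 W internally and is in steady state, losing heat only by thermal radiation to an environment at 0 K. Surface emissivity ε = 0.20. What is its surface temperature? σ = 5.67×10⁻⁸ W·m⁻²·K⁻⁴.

T ≈ 167 K

Steady state: internal power = radiated power, P = εσA T⁴.
Radiating area A = 4πr² = 15.48 m².
T⁴ = P/(εσA) = 136/(0.20·5.67×10⁻⁸·15.48) = 7.746×10⁸ K⁴.
T = (7.746×10⁸)^(1/4).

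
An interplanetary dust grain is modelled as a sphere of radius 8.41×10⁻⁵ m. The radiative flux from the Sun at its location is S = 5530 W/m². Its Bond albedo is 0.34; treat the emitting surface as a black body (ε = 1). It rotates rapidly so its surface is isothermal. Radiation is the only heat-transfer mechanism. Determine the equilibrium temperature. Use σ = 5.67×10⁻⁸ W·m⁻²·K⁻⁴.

At equilibrium, absorbed power = emitted power.
Absorbing cross-section = πr² = 2.222×10⁻⁸ m²; emitting surface = 4πr² = 8.888×10⁻⁸ m² (ratio 4).
(1−a)S·A_cross = εσ·A_surf·T⁴  ⇒  T⁴ = (1−a)S/(4σ).
T⁴ = 0.660·5530/(4·5.67×10⁻⁸) = 1.609×10¹⁰ K⁴.
T = (1.609×10¹⁰)^(1/4).

T ≈ 356 K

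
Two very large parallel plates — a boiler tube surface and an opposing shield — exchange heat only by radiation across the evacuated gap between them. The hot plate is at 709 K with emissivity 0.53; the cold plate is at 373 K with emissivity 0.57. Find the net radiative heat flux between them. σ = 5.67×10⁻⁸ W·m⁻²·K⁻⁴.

For two infinite grey parallel plates, q = σ(T₁⁴ − T₂⁴)/(1/ε₁ + 1/ε₂ − 1).
T₁⁴ − T₂⁴ = 2.527×10¹¹ − 1.936×10¹⁰ = 2.333×10¹¹ K⁴.
1/ε₁ + 1/ε₂ − 1 = 1.887 + 1.754 − 1 = 2.641.
q = 5.67×10⁻⁸ × 2.333×10¹¹ / 2.641.

q ≈ 5010 W/m²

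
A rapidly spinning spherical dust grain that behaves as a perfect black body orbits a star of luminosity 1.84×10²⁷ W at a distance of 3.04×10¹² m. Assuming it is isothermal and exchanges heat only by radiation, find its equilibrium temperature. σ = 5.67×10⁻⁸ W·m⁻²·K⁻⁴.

T ≈ 91.4 K

First find the stellar flux at distance d: S = L/(4πd²) = 1.84×10²⁷/(4π·(3.04×10¹²)²) = 15.84 W/m².
For an isothermal sphere, absorbed (1−a)S·πr² = emitted σ·4πr²·T⁴, so T⁴ = (1−a)S/(4σ).
T⁴ = 1.00·15.84/(4·5.67×10⁻⁸) = 6.986×10⁷ K⁴.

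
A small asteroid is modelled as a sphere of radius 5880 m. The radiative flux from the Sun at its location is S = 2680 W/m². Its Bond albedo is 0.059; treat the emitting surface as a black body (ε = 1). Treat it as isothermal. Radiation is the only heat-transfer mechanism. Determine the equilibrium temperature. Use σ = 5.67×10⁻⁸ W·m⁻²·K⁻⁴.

T ≈ 325 K

At equilibrium, absorbed power = emitted power.
Absorbing cross-section = πr² = 1.086×10⁸ m²; emitting surface = 4πr² = 4.345×10⁸ m² (ratio 4).
(1−a)S·A_cross = εσ·A_surf·T⁴  ⇒  T⁴ = (1−a)S/(4σ).
T⁴ = 0.941·2680/(4·5.67×10⁻⁸) = 1.112×10¹⁰ K⁴.
T = (1.112×10¹⁰)^(1/4).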